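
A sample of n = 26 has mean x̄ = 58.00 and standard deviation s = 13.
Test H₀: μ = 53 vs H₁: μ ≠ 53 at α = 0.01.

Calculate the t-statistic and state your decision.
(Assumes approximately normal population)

df = n - 1 = 25
SE = s/√n = 13/√26 = 2.5495
t = (x̄ - μ₀)/SE = (58.00 - 53)/2.5495 = 1.9612
Critical value: t_{0.005,25} = ±2.787
p-value ≈ 0.0611
Decision: fail to reject H₀

Answer: t = 1.9612, fail to reject H₀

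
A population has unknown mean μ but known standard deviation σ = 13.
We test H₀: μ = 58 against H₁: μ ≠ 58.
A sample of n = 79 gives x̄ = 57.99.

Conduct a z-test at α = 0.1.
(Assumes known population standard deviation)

Standard error: SE = σ/√n = 13/√79 = 1.4626
z-statistic: z = (x̄ - μ₀)/SE = (57.99 - 58)/1.4626 = -0.0068
Critical value: ±1.645
p-value = 0.9946
Decision: fail to reject H₀

Answer: z = -0.0068, fail to reject H₀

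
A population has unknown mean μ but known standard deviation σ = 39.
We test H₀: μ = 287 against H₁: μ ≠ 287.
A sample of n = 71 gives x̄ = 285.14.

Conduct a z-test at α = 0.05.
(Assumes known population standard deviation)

Answer: z = -0.4019, fail to reject H₀

Derivation:
Standard error: SE = σ/√n = 39/√71 = 4.6284
z-statistic: z = (x̄ - μ₀)/SE = (285.14 - 287)/4.6284 = -0.4019
Critical value: ±1.960
p-value = 0.6878
Decision: fail to reject H₀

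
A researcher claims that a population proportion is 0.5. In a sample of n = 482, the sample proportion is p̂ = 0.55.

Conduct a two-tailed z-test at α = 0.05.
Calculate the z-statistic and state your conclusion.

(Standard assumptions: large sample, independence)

H₀: p = 0.5, H₁: p ≠ 0.5
Standard error: SE = √(p₀(1-p₀)/n) = √(0.5×0.5/482) = 0.022774
z-statistic: z = (p̂ - p₀)/SE = (0.55 - 0.5)/0.022774 = 2.1955
Critical value: z_0.025 = ±1.960
p-value = 0.0281
Decision: reject H₀ at α = 0.05

Answer: z = 2.1955, reject H₀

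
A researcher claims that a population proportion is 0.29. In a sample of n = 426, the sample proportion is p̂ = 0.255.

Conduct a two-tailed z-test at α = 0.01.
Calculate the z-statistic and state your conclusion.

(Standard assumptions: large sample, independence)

Answer: z = -1.5920, fail to reject H₀

Derivation:
H₀: p = 0.29, H₁: p ≠ 0.29
Standard error: SE = √(p₀(1-p₀)/n) = √(0.29×0.71/426) = 0.021985
z-statistic: z = (p̂ - p₀)/SE = (0.255 - 0.29)/0.021985 = -1.5920
Critical value: z_0.005 = ±2.576
p-value = 0.1114
Decision: fail to reject H₀ at α = 0.01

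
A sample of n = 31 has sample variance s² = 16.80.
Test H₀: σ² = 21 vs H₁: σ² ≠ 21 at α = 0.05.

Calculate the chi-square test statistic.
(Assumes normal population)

Answer: χ² = 24.0000, fail to reject H₀

Derivation:
df = n - 1 = 30
χ² = (n-1)s²/σ₀² = 30×16.80/21 = 24.0000
Critical values: χ²_{0.975,30} = 16.791, χ²_{0.025,30} = 46.979
Rejection region: χ² < 16.791 or χ² > 46.979
Decision: fail to reject H₀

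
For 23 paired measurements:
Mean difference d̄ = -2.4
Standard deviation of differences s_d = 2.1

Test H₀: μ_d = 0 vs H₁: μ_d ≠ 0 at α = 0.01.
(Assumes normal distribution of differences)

Answer: t = -5.4807, reject H₀

Derivation:
df = n - 1 = 22
SE = s_d/√n = 2.1/√23 = 0.4379
t = d̄/SE = -2.4/0.4379 = -5.4807
Critical value: t_{0.005,22} = ±2.819
p-value < 0.0001
Decision: reject H₀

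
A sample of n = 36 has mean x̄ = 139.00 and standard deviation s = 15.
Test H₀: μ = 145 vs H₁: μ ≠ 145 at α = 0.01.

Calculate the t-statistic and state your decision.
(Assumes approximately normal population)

df = n - 1 = 35
SE = s/√n = 15/√36 = 2.5000
t = (x̄ - μ₀)/SE = (139.00 - 145)/2.5000 = -2.4000
Critical value: t_{0.005,35} = ±2.724
p-value ≈ 0.0218
Decision: fail to reject H₀

Answer: t = -2.4000, fail to reject H₀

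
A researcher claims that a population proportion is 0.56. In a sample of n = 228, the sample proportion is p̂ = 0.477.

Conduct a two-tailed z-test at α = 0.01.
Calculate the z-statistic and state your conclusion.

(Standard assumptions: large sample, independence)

H₀: p = 0.56, H₁: p ≠ 0.56
Standard error: SE = √(p₀(1-p₀)/n) = √(0.56×0.44/228) = 0.032874
z-statistic: z = (p̂ - p₀)/SE = (0.477 - 0.56)/0.032874 = -2.5248
Critical value: z_0.005 = ±2.576
p-value = 0.0116
Decision: fail to reject H₀ at α = 0.01

Answer: z = -2.5248, fail to reject H₀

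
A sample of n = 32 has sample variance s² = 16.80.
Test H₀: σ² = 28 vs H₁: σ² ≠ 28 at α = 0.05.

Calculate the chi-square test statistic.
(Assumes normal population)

df = n - 1 = 31
χ² = (n-1)s²/σ₀² = 31×16.80/28 = 18.6000
Critical values: χ²_{0.975,31} = 17.539, χ²_{0.025,31} = 48.232
Rejection region: χ² < 17.539 or χ² > 48.232
Decision: fail to reject H₀

Answer: χ² = 18.6000, fail to reject H₀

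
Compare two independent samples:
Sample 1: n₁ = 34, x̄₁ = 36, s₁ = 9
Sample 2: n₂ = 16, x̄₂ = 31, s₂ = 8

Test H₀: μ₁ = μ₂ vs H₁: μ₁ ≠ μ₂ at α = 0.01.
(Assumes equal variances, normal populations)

Pooled variance: s²_p = [33×9² + 15×8²]/(48) = 75.6875
s_p = 8.6999
SE = s_p×√(1/n₁ + 1/n₂) = 8.6999×√(1/34 + 1/16) = 2.6375
t = (x̄₁ - x̄₂)/SE = (36 - 31)/2.6375 = 1.8957
df = 48, t-critical = ±2.682
Decision: fail to reject H₀

Answer: t = 1.8957, fail to reject H₀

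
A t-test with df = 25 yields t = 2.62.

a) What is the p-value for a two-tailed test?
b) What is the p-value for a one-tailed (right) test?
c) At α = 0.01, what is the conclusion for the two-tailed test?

Using t-distribution with df = 25:
a) Two-tailed: p = 2×P(T > 2.62) = 0.0147
b) One-tailed: p = P(T > 2.62) = 0.0074
c) 0.0147 ≥ 0.01, fail to reject H₀

Answer: a) 0.0147, b) 0.0074, c) fail to reject H₀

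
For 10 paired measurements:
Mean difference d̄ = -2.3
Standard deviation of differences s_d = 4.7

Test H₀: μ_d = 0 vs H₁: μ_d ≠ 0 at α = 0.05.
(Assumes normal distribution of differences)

Answer: t = -1.5475, fail to reject H₀

Derivation:
df = n - 1 = 9
SE = s_d/√n = 4.7/√10 = 1.4863
t = d̄/SE = -2.3/1.4863 = -1.5475
Critical value: t_{0.025,9} = ±2.262
p-value ≈ 0.1561
Decision: fail to reject H₀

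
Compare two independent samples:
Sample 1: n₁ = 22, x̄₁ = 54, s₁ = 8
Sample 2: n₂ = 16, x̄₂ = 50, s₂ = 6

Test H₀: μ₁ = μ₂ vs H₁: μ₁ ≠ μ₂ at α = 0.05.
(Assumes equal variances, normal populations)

Pooled variance: s²_p = [21×8² + 15×6²]/(36) = 52.3333
s_p = 7.2342
SE = s_p×√(1/n₁ + 1/n₂) = 7.2342×√(1/22 + 1/16) = 2.3769
t = (x̄₁ - x̄₂)/SE = (54 - 50)/2.3769 = 1.6829
df = 36, t-critical = ±2.028
Decision: fail to reject H₀

Answer: t = 1.6829, fail to reject H₀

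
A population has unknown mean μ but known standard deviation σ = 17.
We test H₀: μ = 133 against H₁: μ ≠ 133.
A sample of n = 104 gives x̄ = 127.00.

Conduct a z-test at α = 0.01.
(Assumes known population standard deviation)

Standard error: SE = σ/√n = 17/√104 = 1.6670
z-statistic: z = (x̄ - μ₀)/SE = (127.00 - 133)/1.6670 = -3.5993
Critical value: ±2.576
p-value = 0.0003
Decision: reject H₀

Answer: z = -3.5993, reject H₀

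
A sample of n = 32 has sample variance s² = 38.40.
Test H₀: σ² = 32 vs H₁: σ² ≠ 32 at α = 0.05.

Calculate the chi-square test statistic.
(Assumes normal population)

df = n - 1 = 31
χ² = (n-1)s²/σ₀² = 31×38.40/32 = 37.2000
Critical values: χ²_{0.975,31} = 17.539, χ²_{0.025,31} = 48.232
Rejection region: χ² < 17.539 or χ² > 48.232
Decision: fail to reject H₀

Answer: χ² = 37.2000, fail to reject H₀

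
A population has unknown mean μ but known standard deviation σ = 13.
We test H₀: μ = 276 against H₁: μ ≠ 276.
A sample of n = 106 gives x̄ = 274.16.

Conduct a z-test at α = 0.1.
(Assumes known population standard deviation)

Standard error: SE = σ/√n = 13/√106 = 1.2627
z-statistic: z = (x̄ - μ₀)/SE = (274.16 - 276)/1.2627 = -1.4572
Critical value: ±1.645
p-value = 0.1451
Decision: fail to reject H₀

Answer: z = -1.4572, fail to reject H₀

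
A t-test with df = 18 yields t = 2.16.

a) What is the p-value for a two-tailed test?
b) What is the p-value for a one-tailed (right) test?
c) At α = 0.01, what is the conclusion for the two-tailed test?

Answer: a) 0.0445, b) 0.0223, c) fail to reject H₀

Derivation:
Using t-distribution with df = 18:
a) Two-tailed: p = 2×P(T > 2.16) = 0.0445
b) One-tailed: p = P(T > 2.16) = 0.0223
c) 0.0445 ≥ 0.01, fail to reject H₀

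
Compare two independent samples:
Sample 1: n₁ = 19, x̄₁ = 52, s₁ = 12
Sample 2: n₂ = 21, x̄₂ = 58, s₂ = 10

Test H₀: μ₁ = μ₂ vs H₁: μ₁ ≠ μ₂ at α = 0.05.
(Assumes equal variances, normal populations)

Answer: t = -1.7238, fail to reject H₀

Derivation:
Pooled variance: s²_p = [18×12² + 20×10²]/(38) = 120.8421
s_p = 10.9928
SE = s_p×√(1/n₁ + 1/n₂) = 10.9928×√(1/19 + 1/21) = 3.4806
t = (x̄₁ - x̄₂)/SE = (52 - 58)/3.4806 = -1.7238
df = 38, t-critical = ±2.024
Decision: fail to reject H₀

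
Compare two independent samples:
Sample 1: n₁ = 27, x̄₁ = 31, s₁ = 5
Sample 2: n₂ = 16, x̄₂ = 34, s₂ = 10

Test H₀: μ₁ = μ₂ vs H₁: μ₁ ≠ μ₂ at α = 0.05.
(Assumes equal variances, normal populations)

Pooled variance: s²_p = [26×5² + 15×10²]/(41) = 52.4390
s_p = 7.2415
SE = s_p×√(1/n₁ + 1/n₂) = 7.2415×√(1/27 + 1/16) = 2.2847
t = (x̄₁ - x̄₂)/SE = (31 - 34)/2.2847 = -1.3131
df = 41, t-critical = ±2.020
Decision: fail to reject H₀

Answer: t = -1.3131, fail to reject H₀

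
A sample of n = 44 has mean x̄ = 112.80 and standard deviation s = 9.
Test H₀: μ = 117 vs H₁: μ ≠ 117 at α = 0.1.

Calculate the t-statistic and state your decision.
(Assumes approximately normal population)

df = n - 1 = 43
SE = s/√n = 9/√44 = 1.3568
t = (x̄ - μ₀)/SE = (112.80 - 117)/1.3568 = -3.0955
Critical value: t_{0.05,43} = ±1.681
p-value ≈ 0.0035
Decision: reject H₀

Answer: t = -3.0955, reject H₀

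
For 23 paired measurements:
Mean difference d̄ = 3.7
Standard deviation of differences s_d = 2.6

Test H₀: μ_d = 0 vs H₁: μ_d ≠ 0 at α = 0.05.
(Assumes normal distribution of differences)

Answer: t = 6.8253, reject H₀

Derivation:
df = n - 1 = 22
SE = s_d/√n = 2.6/√23 = 0.5421
t = d̄/SE = 3.7/0.5421 = 6.8253
Critical value: t_{0.025,22} = ±2.074
p-value < 0.0001
Decision: reject H₀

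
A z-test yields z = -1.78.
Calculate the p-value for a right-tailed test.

Answer: p-value ≈ 0.9625

Derivation:
For z = -1.78:
p = P(Z > -1.78) = 1 - Φ(-1.78) = 0.9625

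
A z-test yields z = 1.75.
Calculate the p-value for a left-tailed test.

For z = 1.75:
p = P(Z < 1.75) = Φ(1.75) = 0.9599

Answer: p-value ≈ 0.9599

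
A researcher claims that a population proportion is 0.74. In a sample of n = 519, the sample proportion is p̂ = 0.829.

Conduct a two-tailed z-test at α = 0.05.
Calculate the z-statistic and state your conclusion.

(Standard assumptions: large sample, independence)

H₀: p = 0.74, H₁: p ≠ 0.74
Standard error: SE = √(p₀(1-p₀)/n) = √(0.74×0.26/519) = 0.019254
z-statistic: z = (p̂ - p₀)/SE = (0.829 - 0.74)/0.019254 = 4.6224
Critical value: z_0.025 = ±1.960
p-value < 0.0001
Decision: reject H₀ at α = 0.05

Answer: z = 4.6224, reject H₀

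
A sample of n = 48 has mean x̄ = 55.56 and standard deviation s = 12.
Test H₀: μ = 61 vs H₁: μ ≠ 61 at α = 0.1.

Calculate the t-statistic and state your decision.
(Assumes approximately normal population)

df = n - 1 = 47
SE = s/√n = 12/√48 = 1.7321
t = (x̄ - μ₀)/SE = (55.56 - 61)/1.7321 = -3.1407
Critical value: t_{0.05,47} = ±1.678
p-value ≈ 0.0029
Decision: reject H₀

Answer: t = -3.1407, reject H₀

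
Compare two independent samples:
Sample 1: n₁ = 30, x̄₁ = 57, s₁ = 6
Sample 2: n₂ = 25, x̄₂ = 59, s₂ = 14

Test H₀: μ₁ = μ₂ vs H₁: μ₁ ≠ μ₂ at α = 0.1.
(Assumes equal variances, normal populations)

Answer: t = -0.7092, fail to reject H₀

Derivation:
Pooled variance: s²_p = [29×6² + 24×14²]/(53) = 108.4528
s_p = 10.4141
SE = s_p×√(1/n₁ + 1/n₂) = 10.4141×√(1/30 + 1/25) = 2.8202
t = (x̄₁ - x̄₂)/SE = (57 - 59)/2.8202 = -0.7092
df = 53, t-critical = ±1.674
Decision: fail to reject H₀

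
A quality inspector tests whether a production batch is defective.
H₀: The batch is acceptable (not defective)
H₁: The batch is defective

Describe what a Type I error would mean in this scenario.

Type I error: rejecting H₀ when it is actually true (false positive).
Type II error: failing to reject H₀ when H₁ is actually true (false negative).

Answer: Rejecting an acceptable batch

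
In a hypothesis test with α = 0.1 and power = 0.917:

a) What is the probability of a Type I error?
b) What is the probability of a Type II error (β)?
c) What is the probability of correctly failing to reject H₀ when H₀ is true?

Answer: a) 0.1, b) 0.083, c) 0.9

Derivation:
a) Type I error probability = α = 0.1
b) Power = P(reject H₀ | H₁ true) = 1 - β = 0.917, so Type II error probability = β = 1 - Power = 0.083
c) P(fail to reject H₀ | H₀ true) = 1 - α = 0.9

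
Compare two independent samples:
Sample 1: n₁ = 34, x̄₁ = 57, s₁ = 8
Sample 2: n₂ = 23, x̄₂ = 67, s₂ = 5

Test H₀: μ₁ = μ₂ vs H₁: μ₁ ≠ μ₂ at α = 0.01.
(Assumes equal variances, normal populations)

Answer: t = -5.3240, reject H₀

Derivation:
Pooled variance: s²_p = [33×8² + 22×5²]/(55) = 48.4000
s_p = 6.9570
SE = s_p×√(1/n₁ + 1/n₂) = 6.9570×√(1/34 + 1/23) = 1.8783
t = (x̄₁ - x̄₂)/SE = (57 - 67)/1.8783 = -5.3240
df = 55, t-critical = ±2.668
Decision: reject H₀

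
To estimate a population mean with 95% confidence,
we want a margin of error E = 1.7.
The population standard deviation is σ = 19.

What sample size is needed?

z_0.025 = 1.960
n = (z×σ/E)² = (1.960×19/1.7)²
n = 479.8677
Round up: n = 480

Answer: n = 480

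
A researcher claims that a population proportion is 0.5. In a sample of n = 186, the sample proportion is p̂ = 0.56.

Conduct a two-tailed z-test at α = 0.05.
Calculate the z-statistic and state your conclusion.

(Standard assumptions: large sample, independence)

H₀: p = 0.5, H₁: p ≠ 0.5
Standard error: SE = √(p₀(1-p₀)/n) = √(0.5×0.5/186) = 0.036662
z-statistic: z = (p̂ - p₀)/SE = (0.56 - 0.5)/0.036662 = 1.6366
Critical value: z_0.025 = ±1.960
p-value = 0.1017
Decision: fail to reject H₀ at α = 0.05

Answer: z = 1.6366, fail to reject H₀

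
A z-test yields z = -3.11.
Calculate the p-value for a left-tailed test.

For z = -3.11:
p = P(Z < -3.11) = Φ(-3.11) = 0.0009

Answer: p-value ≈ 0.0009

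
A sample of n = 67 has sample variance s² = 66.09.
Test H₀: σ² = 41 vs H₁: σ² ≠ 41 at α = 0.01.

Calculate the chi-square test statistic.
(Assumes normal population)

Answer: χ² = 106.3888, reject H₀

Derivation:
df = n - 1 = 66
χ² = (n-1)s²/σ₀² = 66×66.09/41 = 106.3888
Critical values: χ²_{0.995,66} = 40.158, χ²_{0.005,66} = 99.330
Rejection region: χ² < 40.158 or χ² > 99.330
Decision: reject H₀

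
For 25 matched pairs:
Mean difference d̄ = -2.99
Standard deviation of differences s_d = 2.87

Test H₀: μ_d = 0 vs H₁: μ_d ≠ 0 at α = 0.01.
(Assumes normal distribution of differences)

df = n - 1 = 24
SE = s_d/√n = 2.87/√25 = 0.5740
t = d̄/SE = -2.99/0.5740 = -5.2091
Critical value: t_{0.005,24} = ±2.797
p-value < 0.0001
Decision: reject H₀

Answer: t = -5.2091, reject H₀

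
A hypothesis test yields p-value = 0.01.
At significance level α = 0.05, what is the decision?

Answer: reject H₀

Derivation:
Compare p-value to α:
0.01 < 0.05
Decision: reject H₀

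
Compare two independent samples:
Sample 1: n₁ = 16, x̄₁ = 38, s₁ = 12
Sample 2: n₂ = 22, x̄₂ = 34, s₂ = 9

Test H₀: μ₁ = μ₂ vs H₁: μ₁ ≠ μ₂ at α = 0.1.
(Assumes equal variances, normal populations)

Pooled variance: s²_p = [15×12² + 21×9²]/(36) = 107.2500
s_p = 10.3562
SE = s_p×√(1/n₁ + 1/n₂) = 10.3562×√(1/16 + 1/22) = 3.4027
t = (x̄₁ - x̄₂)/SE = (38 - 34)/3.4027 = 1.1755
df = 36, t-critical = ±1.688
Decision: fail to reject H₀

Answer: t = 1.1755, fail to reject H₀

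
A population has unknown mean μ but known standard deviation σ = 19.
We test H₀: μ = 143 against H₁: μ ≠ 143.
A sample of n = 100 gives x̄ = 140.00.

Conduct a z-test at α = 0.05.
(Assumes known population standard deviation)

Answer: z = -1.5789, fail to reject H₀

Derivation:
Standard error: SE = σ/√n = 19/√100 = 1.9000
z-statistic: z = (x̄ - μ₀)/SE = (140.00 - 143)/1.9000 = -1.5789
Critical value: ±1.960
p-value = 0.1144
Decision: fail to reject H₀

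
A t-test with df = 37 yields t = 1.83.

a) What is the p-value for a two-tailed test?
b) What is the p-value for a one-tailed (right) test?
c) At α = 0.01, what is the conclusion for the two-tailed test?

Using t-distribution with df = 37:
a) Two-tailed: p = 2×P(T > 1.83) = 0.0753
b) One-tailed: p = P(T > 1.83) = 0.0377
c) 0.0753 ≥ 0.01, fail to reject H₀

Answer: a) 0.0753, b) 0.0377, c) fail to reject H₀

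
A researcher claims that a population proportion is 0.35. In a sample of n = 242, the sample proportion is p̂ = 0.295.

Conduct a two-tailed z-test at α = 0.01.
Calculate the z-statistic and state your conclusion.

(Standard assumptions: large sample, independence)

Answer: z = -1.7938, fail to reject H₀

Derivation:
H₀: p = 0.35, H₁: p ≠ 0.35
Standard error: SE = √(p₀(1-p₀)/n) = √(0.35×0.65/242) = 0.030661
z-statistic: z = (p̂ - p₀)/SE = (0.295 - 0.35)/0.030661 = -1.7938
Critical value: z_0.005 = ±2.576
p-value = 0.0728
Decision: fail to reject H₀ at α = 0.01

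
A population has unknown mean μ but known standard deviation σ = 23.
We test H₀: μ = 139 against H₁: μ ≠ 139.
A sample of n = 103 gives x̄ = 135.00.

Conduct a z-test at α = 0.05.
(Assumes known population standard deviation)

Standard error: SE = σ/√n = 23/√103 = 2.2663
z-statistic: z = (x̄ - μ₀)/SE = (135.00 - 139)/2.2663 = -1.7650
Critical value: ±1.960
p-value = 0.0776
Decision: fail to reject H₀

Answer: z = -1.7650, fail to reject H₀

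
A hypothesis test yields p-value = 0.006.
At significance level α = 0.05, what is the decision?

Answer: reject H₀

Derivation:
Compare p-value to α:
0.006 < 0.05
Decision: reject H₀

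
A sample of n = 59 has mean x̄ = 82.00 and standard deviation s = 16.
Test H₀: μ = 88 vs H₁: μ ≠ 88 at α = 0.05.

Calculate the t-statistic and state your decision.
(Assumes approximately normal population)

df = n - 1 = 58
SE = s/√n = 16/√59 = 2.0830
t = (x̄ - μ₀)/SE = (82.00 - 88)/2.0830 = -2.8805
Critical value: t_{0.025,58} = ±2.002
p-value ≈ 0.0056
Decision: reject H₀

Answer: t = -2.8805, reject H₀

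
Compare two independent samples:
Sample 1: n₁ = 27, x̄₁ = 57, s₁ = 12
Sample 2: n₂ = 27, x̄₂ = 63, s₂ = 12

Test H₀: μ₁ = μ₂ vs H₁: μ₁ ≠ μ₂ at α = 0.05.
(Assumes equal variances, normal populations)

Pooled variance: s²_p = [26×12² + 26×12²]/(52) = 144.0000
s_p = 12.0000
SE = s_p×√(1/n₁ + 1/n₂) = 12.0000×√(1/27 + 1/27) = 3.2660
t = (x̄₁ - x̄₂)/SE = (57 - 63)/3.2660 = -1.8371
df = 52, t-critical = ±2.007
Decision: fail to reject H₀

Answer: t = -1.8371, fail to reject H₀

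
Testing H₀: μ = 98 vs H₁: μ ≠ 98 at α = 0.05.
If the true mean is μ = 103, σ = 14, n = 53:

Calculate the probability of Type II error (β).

Answer: β ≈ 0.2611

Derivation:
SE = σ/√n = 14/√53 = 1.9230
Critical values: μ₀ ± z_0.025×SE = 98 ± 1.960×1.9230
Acceptance region: (94.2309, 101.7691)
Under H₁ (μ = 103): z_high = (101.7691 - 103)/1.9230 = -0.6401, z_low = (94.2309 - 103)/1.9230 = -4.5601
β = P(not reject | H₁) = Φ(-0.6401) - Φ(-4.5601) ≈ 0.2611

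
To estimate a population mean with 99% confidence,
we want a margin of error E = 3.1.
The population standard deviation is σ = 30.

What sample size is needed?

Answer: n = 622

Derivation:
z_0.005 = 2.576
n = (z×σ/E)² = (2.576×30/3.1)²
n = 621.4566
Round up: n = 622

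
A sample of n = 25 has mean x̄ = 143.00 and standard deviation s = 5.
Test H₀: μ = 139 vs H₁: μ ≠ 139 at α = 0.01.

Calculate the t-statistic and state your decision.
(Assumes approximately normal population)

df = n - 1 = 24
SE = s/√n = 5/√25 = 1.0000
t = (x̄ - μ₀)/SE = (143.00 - 139)/1.0000 = 4.0000
Critical value: t_{0.005,24} = ±2.797
p-value ≈ 0.0005
Decision: reject H₀

Answer: t = 4.0000, reject H₀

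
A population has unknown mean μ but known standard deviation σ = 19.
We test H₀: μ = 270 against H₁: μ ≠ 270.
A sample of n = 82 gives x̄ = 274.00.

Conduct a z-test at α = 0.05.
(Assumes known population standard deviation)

Standard error: SE = σ/√n = 19/√82 = 2.0982
z-statistic: z = (x̄ - μ₀)/SE = (274.00 - 270)/2.0982 = 1.9064
Critical value: ±1.960
p-value = 0.0566
Decision: fail to reject H₀

Answer: z = 1.9064, fail to reject H₀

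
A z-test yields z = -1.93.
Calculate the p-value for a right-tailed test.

For z = -1.93:
p = P(Z > -1.93) = 1 - Φ(-1.93) = 0.9732

Answer: p-value ≈ 0.9732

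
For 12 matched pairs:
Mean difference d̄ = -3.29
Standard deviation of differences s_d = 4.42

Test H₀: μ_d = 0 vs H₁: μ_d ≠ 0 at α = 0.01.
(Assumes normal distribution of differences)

df = n - 1 = 11
SE = s_d/√n = 4.42/√12 = 1.2759
t = d̄/SE = -3.29/1.2759 = -2.5786
Critical value: t_{0.005,11} = ±3.106
p-value ≈ 0.0257
Decision: fail to reject H₀

Answer: t = -2.5786, fail to reject H₀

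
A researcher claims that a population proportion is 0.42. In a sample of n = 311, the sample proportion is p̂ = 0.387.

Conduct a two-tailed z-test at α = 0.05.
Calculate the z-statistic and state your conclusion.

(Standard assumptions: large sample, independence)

Answer: z = -1.1791, fail to reject H₀

Derivation:
H₀: p = 0.42, H₁: p ≠ 0.42
Standard error: SE = √(p₀(1-p₀)/n) = √(0.42×0.58/311) = 0.027987
z-statistic: z = (p̂ - p₀)/SE = (0.387 - 0.42)/0.027987 = -1.1791
Critical value: z_0.025 = ±1.960
p-value = 0.2384
Decision: fail to reject H₀ at α = 0.05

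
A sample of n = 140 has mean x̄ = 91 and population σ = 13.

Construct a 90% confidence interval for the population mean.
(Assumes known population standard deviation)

Answer: (89.1926, 92.8074)

Derivation:
Confidence level: 90%, α = 0.1
z_0.05 = 1.645
SE = σ/√n = 13/√140 = 1.0987
Margin of error = 1.645 × 1.0987 = 1.8074
CI: x̄ ± margin = 91 ± 1.8074
CI: (89.1926, 92.8074)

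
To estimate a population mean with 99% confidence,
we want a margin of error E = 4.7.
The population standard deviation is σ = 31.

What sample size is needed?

Answer: n = 289

Derivation:
z_0.005 = 2.576
n = (z×σ/E)² = (2.576×31/4.7)²
n = 288.6818
Round up: n = 289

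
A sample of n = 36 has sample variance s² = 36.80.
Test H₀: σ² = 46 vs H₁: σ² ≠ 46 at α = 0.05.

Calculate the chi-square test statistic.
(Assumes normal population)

Answer: χ² = 28.0000, fail to reject H₀

Derivation:
df = n - 1 = 35
χ² = (n-1)s²/σ₀² = 35×36.80/46 = 28.0000
Critical values: χ²_{0.975,35} = 20.569, χ²_{0.025,35} = 53.203
Rejection region: χ² < 20.569 or χ² > 53.203
Decision: fail to reject H₀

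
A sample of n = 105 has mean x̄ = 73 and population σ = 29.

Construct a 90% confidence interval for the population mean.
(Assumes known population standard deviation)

Answer: (68.3445, 77.6555)

Derivation:
Confidence level: 90%, α = 0.1
z_0.05 = 1.645
SE = σ/√n = 29/√105 = 2.8301
Margin of error = 1.645 × 2.8301 = 4.6555
CI: x̄ ± margin = 73 ± 4.6555
CI: (68.3445, 77.6555)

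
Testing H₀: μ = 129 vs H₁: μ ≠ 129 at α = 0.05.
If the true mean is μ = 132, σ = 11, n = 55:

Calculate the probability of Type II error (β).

Answer: β ≈ 0.4750

Derivation:
SE = σ/√n = 11/√55 = 1.4832
Critical values: μ₀ ± z_0.025×SE = 129 ± 1.960×1.4832
Acceptance region: (126.0929, 131.9071)
Under H₁ (μ = 132): z_high = (131.9071 - 132)/1.4832 = -0.0626, z_low = (126.0929 - 132)/1.4832 = -3.9827
β = P(not reject | H₁) = Φ(-0.0626) - Φ(-3.9827) ≈ 0.4750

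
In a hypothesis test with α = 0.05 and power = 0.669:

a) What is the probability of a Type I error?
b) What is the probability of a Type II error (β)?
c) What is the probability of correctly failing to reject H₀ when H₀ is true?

a) Type I error probability = α = 0.05
b) Power = P(reject H₀ | H₁ true) = 1 - β = 0.669, so Type II error probability = β = 1 - Power = 0.331
c) P(fail to reject H₀ | H₀ true) = 1 - α = 0.95

Answer: a) 0.05, b) 0.331, c) 0.95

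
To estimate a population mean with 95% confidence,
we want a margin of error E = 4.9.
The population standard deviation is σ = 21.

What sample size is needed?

Answer: n = 71

Derivation:
z_0.025 = 1.960
n = (z×σ/E)² = (1.960×21/4.9)²
n = 70.5600
Round up: n = 71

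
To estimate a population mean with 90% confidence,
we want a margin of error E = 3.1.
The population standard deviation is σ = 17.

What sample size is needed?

z_0.05 = 1.645
n = (z×σ/E)² = (1.645×17/3.1)²
n = 81.3779
Round up: n = 82

Answer: n = 82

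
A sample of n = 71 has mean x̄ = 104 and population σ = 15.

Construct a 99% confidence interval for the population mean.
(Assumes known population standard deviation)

Answer: (99.4142, 108.5858)

Derivation:
Confidence level: 99%, α = 0.01
z_0.005 = 2.576
SE = σ/√n = 15/√71 = 1.7802
Margin of error = 2.576 × 1.7802 = 4.5858
CI: x̄ ± margin = 104 ± 4.5858
CI: (99.4142, 108.5858)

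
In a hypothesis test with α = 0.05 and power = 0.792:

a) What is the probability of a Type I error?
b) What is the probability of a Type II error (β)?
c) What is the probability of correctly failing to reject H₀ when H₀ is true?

a) Type I error probability = α = 0.05
b) Power = P(reject H₀ | H₁ true) = 1 - β = 0.792, so Type II error probability = β = 1 - Power = 0.208
c) P(fail to reject H₀ | H₀ true) = 1 - α = 0.95

Answer: a) 0.05, b) 0.208, c) 0.95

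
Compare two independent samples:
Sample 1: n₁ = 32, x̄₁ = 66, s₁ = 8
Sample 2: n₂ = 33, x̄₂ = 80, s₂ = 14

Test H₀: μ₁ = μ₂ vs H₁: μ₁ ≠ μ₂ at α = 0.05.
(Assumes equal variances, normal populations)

Pooled variance: s²_p = [31×8² + 32×14²]/(63) = 131.0476
s_p = 11.4476
SE = s_p×√(1/n₁ + 1/n₂) = 11.4476×√(1/32 + 1/33) = 2.8401
t = (x̄₁ - x̄₂)/SE = (66 - 80)/2.8401 = -4.9294
df = 63, t-critical = ±1.998
Decision: reject H₀

Answer: t = -4.9294, reject H₀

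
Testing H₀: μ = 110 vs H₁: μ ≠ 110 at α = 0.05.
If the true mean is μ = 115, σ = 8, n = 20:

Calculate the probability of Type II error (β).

Answer: β ≈ 0.2019

Derivation:
SE = σ/√n = 8/√20 = 1.7889
Critical values: μ₀ ± z_0.025×SE = 110 ± 1.960×1.7889
Acceptance region: (106.4938, 113.5062)
Under H₁ (μ = 115): z_high = (113.5062 - 115)/1.7889 = -0.8350, z_low = (106.4938 - 115)/1.7889 = -4.7550
β = P(not reject | H₁) = Φ(-0.8350) - Φ(-4.7550) ≈ 0.2019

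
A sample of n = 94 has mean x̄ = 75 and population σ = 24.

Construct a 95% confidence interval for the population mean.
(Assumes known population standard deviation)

Answer: (70.1482, 79.8518)

Derivation:
Confidence level: 95%, α = 0.05
z_0.025 = 1.960
SE = σ/√n = 24/√94 = 2.4754
Margin of error = 1.960 × 2.4754 = 4.8518
CI: x̄ ± margin = 75 ± 4.8518
CI: (70.1482, 79.8518)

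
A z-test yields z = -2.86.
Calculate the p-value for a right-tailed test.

For z = -2.86:
p = P(Z > -2.86) = 1 - Φ(-2.86) = 0.9979

Answer: p-value ≈ 0.9979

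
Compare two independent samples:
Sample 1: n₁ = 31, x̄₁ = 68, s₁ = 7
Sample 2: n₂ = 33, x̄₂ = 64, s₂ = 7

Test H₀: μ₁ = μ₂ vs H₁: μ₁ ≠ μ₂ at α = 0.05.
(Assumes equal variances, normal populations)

Answer: t = 2.2845, reject H₀

Derivation:
Pooled variance: s²_p = [30×7² + 32×7²]/(62) = 49.0000
s_p = 7.0000
SE = s_p×√(1/n₁ + 1/n₂) = 7.0000×√(1/31 + 1/33) = 1.7509
t = (x̄₁ - x̄₂)/SE = (68 - 64)/1.7509 = 2.2845
df = 62, t-critical = ±1.999
Decision: reject H₀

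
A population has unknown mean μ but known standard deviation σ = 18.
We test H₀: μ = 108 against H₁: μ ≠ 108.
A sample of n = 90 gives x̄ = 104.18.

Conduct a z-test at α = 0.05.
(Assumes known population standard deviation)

Standard error: SE = σ/√n = 18/√90 = 1.8974
z-statistic: z = (x̄ - μ₀)/SE = (104.18 - 108)/1.8974 = -2.0133
Critical value: ±1.960
p-value = 0.0441
Decision: reject H₀

Answer: z = -2.0133, reject H₀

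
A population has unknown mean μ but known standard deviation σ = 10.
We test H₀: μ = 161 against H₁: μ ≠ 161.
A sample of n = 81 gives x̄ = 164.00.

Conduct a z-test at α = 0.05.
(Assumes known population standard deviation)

Answer: z = 2.7000, reject H₀

Derivation:
Standard error: SE = σ/√n = 10/√81 = 1.1111
z-statistic: z = (x̄ - μ₀)/SE = (164.00 - 161)/1.1111 = 2.7000
Critical value: ±1.960
p-value = 0.0069
Decision: reject H₀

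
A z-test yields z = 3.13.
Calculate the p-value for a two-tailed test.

For z = 3.13:
p = 2×P(Z > |3.13|) = 2×(1 - Φ(3.13)) = 0.0017

Answer: p-value ≈ 0.0017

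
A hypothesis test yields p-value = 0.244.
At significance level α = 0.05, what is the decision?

Answer: fail to reject H₀

Derivation:
Compare p-value to α:
0.244 ≥ 0.05
Decision: fail to reject H₀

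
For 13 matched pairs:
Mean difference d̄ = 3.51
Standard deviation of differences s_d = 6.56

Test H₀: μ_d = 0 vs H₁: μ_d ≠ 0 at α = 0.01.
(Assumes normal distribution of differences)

df = n - 1 = 12
SE = s_d/√n = 6.56/√13 = 1.8194
t = d̄/SE = 3.51/1.8194 = 1.9292
Critical value: t_{0.005,12} = ±3.055
p-value ≈ 0.0777
Decision: fail to reject H₀

Answer: t = 1.9292, fail to reject H₀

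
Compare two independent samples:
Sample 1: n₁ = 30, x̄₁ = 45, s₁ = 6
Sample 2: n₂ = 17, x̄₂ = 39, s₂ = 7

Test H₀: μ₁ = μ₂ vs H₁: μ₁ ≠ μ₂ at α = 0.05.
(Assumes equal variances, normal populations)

Answer: t = 3.1009, reject H₀

Derivation:
Pooled variance: s²_p = [29×6² + 16×7²]/(45) = 40.6222
s_p = 6.3736
SE = s_p×√(1/n₁ + 1/n₂) = 6.3736×√(1/30 + 1/17) = 1.9349
t = (x̄₁ - x̄₂)/SE = (45 - 39)/1.9349 = 3.1009
df = 45, t-critical = ±2.014
Decision: reject H₀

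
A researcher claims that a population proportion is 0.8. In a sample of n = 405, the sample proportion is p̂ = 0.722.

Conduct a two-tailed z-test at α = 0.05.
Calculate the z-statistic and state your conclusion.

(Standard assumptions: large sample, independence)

H₀: p = 0.8, H₁: p ≠ 0.8
Standard error: SE = √(p₀(1-p₀)/n) = √(0.8×0.2/405) = 0.019876
z-statistic: z = (p̂ - p₀)/SE = (0.722 - 0.8)/0.019876 = -3.9243
Critical value: z_0.025 = ±1.960
p-value = 0.0001
Decision: reject H₀ at α = 0.05

Answer: z = -3.9243, reject H₀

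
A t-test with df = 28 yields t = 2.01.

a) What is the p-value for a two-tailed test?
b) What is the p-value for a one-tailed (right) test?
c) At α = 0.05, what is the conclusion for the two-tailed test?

Using t-distribution with df = 28:
a) Two-tailed: p = 2×P(T > 2.01) = 0.0542
b) One-tailed: p = P(T > 2.01) = 0.0271
c) 0.0542 ≥ 0.05, fail to reject H₀

Answer: a) 0.0542, b) 0.0271, c) fail to reject H₀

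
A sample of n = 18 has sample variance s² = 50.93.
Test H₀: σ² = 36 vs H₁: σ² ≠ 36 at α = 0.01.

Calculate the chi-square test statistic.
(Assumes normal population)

Answer: χ² = 24.0503, fail to reject H₀

Derivation:
df = n - 1 = 17
χ² = (n-1)s²/σ₀² = 17×50.93/36 = 24.0503
Critical values: χ²_{0.995,17} = 5.697, χ²_{0.005,17} = 35.718
Rejection region: χ² < 5.697 or χ² > 35.718
Decision: fail to reject H₀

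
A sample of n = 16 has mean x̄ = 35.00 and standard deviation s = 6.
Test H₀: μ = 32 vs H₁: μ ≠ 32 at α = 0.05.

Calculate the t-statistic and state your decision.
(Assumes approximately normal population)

Answer: t = 2.0000, fail to reject H₀

Derivation:
df = n - 1 = 15
SE = s/√n = 6/√16 = 1.5000
t = (x̄ - μ₀)/SE = (35.00 - 32)/1.5000 = 2.0000
Critical value: t_{0.025,15} = ±2.131
p-value ≈ 0.0639
Decision: fail to reject H₀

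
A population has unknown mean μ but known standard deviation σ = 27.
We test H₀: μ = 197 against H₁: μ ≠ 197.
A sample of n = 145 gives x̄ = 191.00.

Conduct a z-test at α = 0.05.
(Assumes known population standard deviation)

Standard error: SE = σ/√n = 27/√145 = 2.2422
z-statistic: z = (x̄ - μ₀)/SE = (191.00 - 197)/2.2422 = -2.6759
Critical value: ±1.960
p-value = 0.0075
Decision: reject H₀

Answer: z = -2.6759, reject H₀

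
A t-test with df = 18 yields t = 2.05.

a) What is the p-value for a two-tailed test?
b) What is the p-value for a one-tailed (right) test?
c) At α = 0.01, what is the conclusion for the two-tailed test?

Answer: a) 0.0552, b) 0.0276, c) fail to reject H₀

Derivation:
Using t-distribution with df = 18:
a) Two-tailed: p = 2×P(T > 2.05) = 0.0552
b) One-tailed: p = P(T > 2.05) = 0.0276
c) 0.0552 ≥ 0.01, fail to reject H₀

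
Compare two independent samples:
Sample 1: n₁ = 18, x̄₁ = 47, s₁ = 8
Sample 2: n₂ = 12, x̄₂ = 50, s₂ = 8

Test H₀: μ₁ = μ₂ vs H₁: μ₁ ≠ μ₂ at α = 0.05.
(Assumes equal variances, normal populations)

Answer: t = -1.0062, fail to reject H₀

Derivation:
Pooled variance: s²_p = [17×8² + 11×8²]/(28) = 64.0000
s_p = 8.0000
SE = s_p×√(1/n₁ + 1/n₂) = 8.0000×√(1/18 + 1/12) = 2.9814
t = (x̄₁ - x̄₂)/SE = (47 - 50)/2.9814 = -1.0062
df = 28, t-critical = ±2.048
Decision: fail to reject H₀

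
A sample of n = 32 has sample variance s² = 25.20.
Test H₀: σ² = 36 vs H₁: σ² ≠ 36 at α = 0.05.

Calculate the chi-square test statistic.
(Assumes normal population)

df = n - 1 = 31
χ² = (n-1)s²/σ₀² = 31×25.20/36 = 21.7000
Critical values: χ²_{0.975,31} = 17.539, χ²_{0.025,31} = 48.232
Rejection region: χ² < 17.539 or χ² > 48.232
Decision: fail to reject H₀

Answer: χ² = 21.7000, fail to reject H₀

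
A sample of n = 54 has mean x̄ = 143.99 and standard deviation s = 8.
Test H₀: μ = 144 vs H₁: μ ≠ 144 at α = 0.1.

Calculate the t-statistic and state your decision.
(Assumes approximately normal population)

Answer: t = -0.0092, fail to reject H₀

Derivation:
df = n - 1 = 53
SE = s/√n = 8/√54 = 1.0887
t = (x̄ - μ₀)/SE = (143.99 - 144)/1.0887 = -0.0092
Critical value: t_{0.05,53} = ±1.674
p-value ≈ 0.9927
Decision: fail to reject H₀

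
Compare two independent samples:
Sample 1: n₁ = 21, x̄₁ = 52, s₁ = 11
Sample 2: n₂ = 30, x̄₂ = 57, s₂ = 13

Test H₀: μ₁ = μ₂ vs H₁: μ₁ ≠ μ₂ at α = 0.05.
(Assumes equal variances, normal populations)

Pooled variance: s²_p = [20×11² + 29×13²]/(49) = 149.4082
s_p = 12.2233
SE = s_p×√(1/n₁ + 1/n₂) = 12.2233×√(1/21 + 1/30) = 3.4778
t = (x̄₁ - x̄₂)/SE = (52 - 57)/3.4778 = -1.4377
df = 49, t-critical = ±2.010
Decision: fail to reject H₀

Answer: t = -1.4377, fail to reject H₀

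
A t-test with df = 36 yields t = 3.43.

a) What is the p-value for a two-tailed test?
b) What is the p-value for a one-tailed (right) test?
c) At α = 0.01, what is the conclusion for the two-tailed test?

Using t-distribution with df = 36:
a) Two-tailed: p = 2×P(T > 3.43) = 0.0015
b) One-tailed: p = P(T > 3.43) = 0.0008
c) 0.0015 < 0.01, reject H₀

Answer: a) 0.0015, b) 0.0008, c) reject H₀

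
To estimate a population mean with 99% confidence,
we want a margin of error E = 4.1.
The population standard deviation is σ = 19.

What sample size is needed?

Answer: n = 143

Derivation:
z_0.005 = 2.576
n = (z×σ/E)² = (2.576×19/4.1)²
n = 142.5054
Round up: n = 143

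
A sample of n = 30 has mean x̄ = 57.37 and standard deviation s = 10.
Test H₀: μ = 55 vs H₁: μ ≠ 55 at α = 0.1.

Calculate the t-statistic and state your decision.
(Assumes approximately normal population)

Answer: t = 1.2981, fail to reject H₀

Derivation:
df = n - 1 = 29
SE = s/√n = 10/√30 = 1.8257
t = (x̄ - μ₀)/SE = (57.37 - 55)/1.8257 = 1.2981
Critical value: t_{0.05,29} = ±1.699
p-value ≈ 0.2045
Decision: fail to reject H₀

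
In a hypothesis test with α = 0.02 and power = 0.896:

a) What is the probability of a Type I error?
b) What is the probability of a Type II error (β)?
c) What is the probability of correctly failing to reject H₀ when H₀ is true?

a) Type I error probability = α = 0.02
b) Power = P(reject H₀ | H₁ true) = 1 - β = 0.896, so Type II error probability = β = 1 - Power = 0.104
c) P(fail to reject H₀ | H₀ true) = 1 - α = 0.98

Answer: a) 0.02, b) 0.104, c) 0.98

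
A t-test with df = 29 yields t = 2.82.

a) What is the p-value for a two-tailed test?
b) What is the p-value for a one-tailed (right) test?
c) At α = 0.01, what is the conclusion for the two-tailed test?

Answer: a) 0.0086, b) 0.0043, c) reject H₀

Derivation:
Using t-distribution with df = 29:
a) Two-tailed: p = 2×P(T > 2.82) = 0.0086
b) One-tailed: p = P(T > 2.82) = 0.0043
c) 0.0086 < 0.01, reject H₀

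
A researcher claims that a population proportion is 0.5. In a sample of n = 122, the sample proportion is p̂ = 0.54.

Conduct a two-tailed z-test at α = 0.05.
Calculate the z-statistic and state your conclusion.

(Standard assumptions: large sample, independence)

H₀: p = 0.5, H₁: p ≠ 0.5
Standard error: SE = √(p₀(1-p₀)/n) = √(0.5×0.5/122) = 0.045268
z-statistic: z = (p̂ - p₀)/SE = (0.54 - 0.5)/0.045268 = 0.8836
Critical value: z_0.025 = ±1.960
p-value = 0.3769
Decision: fail to reject H₀ at α = 0.05

Answer: z = 0.8836, fail to reject H₀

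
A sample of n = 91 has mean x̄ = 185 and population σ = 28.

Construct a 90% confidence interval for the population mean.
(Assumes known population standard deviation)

Answer: (180.1716, 189.8284)

Derivation:
Confidence level: 90%, α = 0.1
z_0.05 = 1.645
SE = σ/√n = 28/√91 = 2.9352
Margin of error = 1.645 × 2.9352 = 4.8284
CI: x̄ ± margin = 185 ± 4.8284
CI: (180.1716, 189.8284)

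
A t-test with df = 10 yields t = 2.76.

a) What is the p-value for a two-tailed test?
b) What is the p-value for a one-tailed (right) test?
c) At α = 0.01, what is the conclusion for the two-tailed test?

Using t-distribution with df = 10:
a) Two-tailed: p = 2×P(T > 2.76) = 0.0201
b) One-tailed: p = P(T > 2.76) = 0.0101
c) 0.0201 ≥ 0.01, fail to reject H₀

Answer: a) 0.0201, b) 0.0101, c) fail to reject H₀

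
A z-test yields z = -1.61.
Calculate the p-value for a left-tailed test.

For z = -1.61:
p = P(Z < -1.61) = Φ(-1.61) = 0.0537

Answer: p-value ≈ 0.0537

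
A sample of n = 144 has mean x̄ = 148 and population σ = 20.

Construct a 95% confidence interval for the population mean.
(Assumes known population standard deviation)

Answer: (144.7333, 151.2667)

Derivation:
Confidence level: 95%, α = 0.05
z_0.025 = 1.960
SE = σ/√n = 20/√144 = 1.6667
Margin of error = 1.960 × 1.6667 = 3.2667
CI: x̄ ± margin = 148 ± 3.2667
CI: (144.7333, 151.2667)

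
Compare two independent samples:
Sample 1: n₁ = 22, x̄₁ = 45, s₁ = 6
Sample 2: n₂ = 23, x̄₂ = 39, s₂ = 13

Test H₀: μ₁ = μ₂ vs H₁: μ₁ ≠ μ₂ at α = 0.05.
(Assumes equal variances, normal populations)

Pooled variance: s²_p = [21×6² + 22×13²]/(43) = 104.0465
s_p = 10.2003
SE = s_p×√(1/n₁ + 1/n₂) = 10.2003×√(1/22 + 1/23) = 3.0419
t = (x̄₁ - x̄₂)/SE = (45 - 39)/3.0419 = 1.9725
df = 43, t-critical = ±2.017
Decision: fail to reject H₀

Answer: t = 1.9725, fail to reject H₀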